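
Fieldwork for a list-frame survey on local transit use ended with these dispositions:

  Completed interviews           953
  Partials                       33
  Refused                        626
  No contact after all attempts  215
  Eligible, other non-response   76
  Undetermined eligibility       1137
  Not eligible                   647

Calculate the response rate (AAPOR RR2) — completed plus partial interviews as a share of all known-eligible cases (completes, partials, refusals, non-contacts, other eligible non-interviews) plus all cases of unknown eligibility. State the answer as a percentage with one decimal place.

Top: 953 + 33 = 986
Base: 953 + 33 + 626 + 215 + 76 + 1137 = 3040
RR2 = 986 / 3040 = 0.3243

32.4%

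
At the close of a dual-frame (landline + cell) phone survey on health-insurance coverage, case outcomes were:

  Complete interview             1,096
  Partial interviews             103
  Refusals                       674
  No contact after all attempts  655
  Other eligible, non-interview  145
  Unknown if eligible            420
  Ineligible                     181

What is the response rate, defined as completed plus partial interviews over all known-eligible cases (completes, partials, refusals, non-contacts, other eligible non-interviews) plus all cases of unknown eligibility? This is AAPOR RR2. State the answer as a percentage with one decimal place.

38.8%

Num = 1096 + 103 = 1199
Base = 1096 + 103 + 674 + 655 + 145 + 420 = 3093
RR2 = 1199 / 3093 = 0.3876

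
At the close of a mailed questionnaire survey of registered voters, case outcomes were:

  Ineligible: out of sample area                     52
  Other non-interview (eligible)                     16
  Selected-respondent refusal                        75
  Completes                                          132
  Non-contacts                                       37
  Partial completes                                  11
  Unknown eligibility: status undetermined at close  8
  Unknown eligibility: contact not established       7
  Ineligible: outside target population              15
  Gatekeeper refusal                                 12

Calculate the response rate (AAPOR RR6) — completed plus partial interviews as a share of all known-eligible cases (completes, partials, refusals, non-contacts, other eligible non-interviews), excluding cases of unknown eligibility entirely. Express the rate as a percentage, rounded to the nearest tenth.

50.5%

Refusal or break-off = 12 + 75 = 87
Undetermined eligibility = 7 + 8 = 15
Screened out, ineligible = 15 + 52 = 67
Num = 132 + 11 = 143
Denominator = 132 + 11 + 87 + 37 + 16 = 283
RR6 = 143 / 283 = 0.5053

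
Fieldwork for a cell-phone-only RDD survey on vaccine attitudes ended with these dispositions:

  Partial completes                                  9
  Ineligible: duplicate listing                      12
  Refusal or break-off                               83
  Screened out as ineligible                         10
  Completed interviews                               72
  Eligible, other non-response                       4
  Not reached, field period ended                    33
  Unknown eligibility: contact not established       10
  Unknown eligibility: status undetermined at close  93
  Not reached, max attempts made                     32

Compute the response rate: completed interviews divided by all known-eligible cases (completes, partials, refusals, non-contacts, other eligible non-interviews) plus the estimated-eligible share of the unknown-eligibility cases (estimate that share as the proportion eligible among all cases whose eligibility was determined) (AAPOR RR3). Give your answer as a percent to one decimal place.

22.0%

No answer / not reached = 33 + 32 = 65
Eligibility not determined = 10 + 93 = 103
Screened out, ineligible = 10 + 12 = 22
Top: 72
Known eligible: 72 + 9 + 83 + 65 + 4 = 233
e = 233 / (233 + 22) = 233 / 255 = 0.9137
Eligible share of unknowns: 0.9137 × 103 = 94.11
Denom: 233 + 94.11 = 327.11
RR3 = 72 / 327.11 = 0.2201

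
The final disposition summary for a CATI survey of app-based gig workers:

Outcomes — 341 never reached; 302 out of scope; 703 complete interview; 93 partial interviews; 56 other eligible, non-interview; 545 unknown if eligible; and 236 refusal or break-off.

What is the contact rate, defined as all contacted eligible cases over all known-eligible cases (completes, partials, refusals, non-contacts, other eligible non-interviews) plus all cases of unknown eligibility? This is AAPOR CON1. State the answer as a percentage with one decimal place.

Numerator → 703 + 93 + 236 + 56 = 1088
Base → 703 + 93 + 236 + 341 + 56 + 545 = 1974
CON1 = 1088 / 1974 = 0.5512

55.1%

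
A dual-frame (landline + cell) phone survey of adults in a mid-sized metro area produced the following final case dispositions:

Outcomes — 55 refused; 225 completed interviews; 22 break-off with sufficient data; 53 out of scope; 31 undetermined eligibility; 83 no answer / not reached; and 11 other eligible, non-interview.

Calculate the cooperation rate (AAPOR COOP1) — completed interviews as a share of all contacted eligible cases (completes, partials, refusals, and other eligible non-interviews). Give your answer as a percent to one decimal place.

Top: 225
Base: 225 + 22 + 55 + 11 = 313
COOP1 = 225 / 313 = 0.7188

71.9%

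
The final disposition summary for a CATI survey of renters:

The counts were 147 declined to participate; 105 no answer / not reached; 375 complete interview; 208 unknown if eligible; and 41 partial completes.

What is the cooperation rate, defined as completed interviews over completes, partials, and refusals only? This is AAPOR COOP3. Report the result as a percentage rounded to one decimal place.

Numerator → 375
Denominator → 375 + 41 + 147 = 563
COOP3 = 375 / 563 = 0.6661

66.6%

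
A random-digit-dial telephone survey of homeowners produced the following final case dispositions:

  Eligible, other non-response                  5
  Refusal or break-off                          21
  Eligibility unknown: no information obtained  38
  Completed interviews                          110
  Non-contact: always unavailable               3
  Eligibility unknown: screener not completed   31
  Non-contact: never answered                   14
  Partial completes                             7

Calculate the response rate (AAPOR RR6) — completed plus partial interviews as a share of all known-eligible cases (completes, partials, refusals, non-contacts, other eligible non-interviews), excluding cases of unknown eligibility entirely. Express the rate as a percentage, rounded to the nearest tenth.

Never reached = 14 + 3 = 17
Unknown if eligible = 31 + 38 = 69
Num: 110 + 7 = 117
Base: 110 + 7 + 21 + 17 + 5 = 160
RR6 = 117 / 160 = 0.7312

73.1%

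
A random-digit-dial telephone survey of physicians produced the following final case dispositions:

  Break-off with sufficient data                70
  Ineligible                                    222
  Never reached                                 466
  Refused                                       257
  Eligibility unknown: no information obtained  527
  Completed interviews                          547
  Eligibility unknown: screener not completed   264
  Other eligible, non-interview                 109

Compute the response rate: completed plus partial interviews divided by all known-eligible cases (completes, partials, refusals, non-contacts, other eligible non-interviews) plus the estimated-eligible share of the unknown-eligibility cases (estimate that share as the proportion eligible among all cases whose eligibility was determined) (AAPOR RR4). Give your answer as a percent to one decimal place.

Undetermined eligibility = 264 + 527 = 791
Num: 547 + 70 = 617
Known eligible: 547 + 70 + 257 + 466 + 109 = 1449
e = 1449 / (1449 + 222) = 1449 / 1671 = 0.8671
Eligible share of unknowns: 0.8671 × 791 = 685.88
Denominator: 1449 + 685.88 = 2134.88
RR4 = 617 / 2134.88 = 0.2890

28.9%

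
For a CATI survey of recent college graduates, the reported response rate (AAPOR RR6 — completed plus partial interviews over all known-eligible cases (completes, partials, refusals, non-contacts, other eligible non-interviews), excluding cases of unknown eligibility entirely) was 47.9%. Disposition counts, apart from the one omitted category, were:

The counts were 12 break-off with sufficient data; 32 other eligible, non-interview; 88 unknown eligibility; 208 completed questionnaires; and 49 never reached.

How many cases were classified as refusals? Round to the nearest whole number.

158

Numerator = 208 + 12 = 220
RR6 = 220 / D = 0.479
D = 220 / 0.479 = 459.3
Other denominator terms total 301
refusals = 459.3 − 301 ≈ 158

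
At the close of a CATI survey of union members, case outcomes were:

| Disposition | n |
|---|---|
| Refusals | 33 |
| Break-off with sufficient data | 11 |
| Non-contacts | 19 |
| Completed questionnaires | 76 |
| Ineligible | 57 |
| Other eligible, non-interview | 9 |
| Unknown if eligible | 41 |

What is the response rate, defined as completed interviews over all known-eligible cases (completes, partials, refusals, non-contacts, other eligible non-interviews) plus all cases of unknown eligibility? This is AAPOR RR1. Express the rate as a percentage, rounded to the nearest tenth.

40.2%

Top = 76
Base = 76 + 11 + 33 + 19 + 9 + 41 = 189
RR1 = 76 / 189 = 0.4021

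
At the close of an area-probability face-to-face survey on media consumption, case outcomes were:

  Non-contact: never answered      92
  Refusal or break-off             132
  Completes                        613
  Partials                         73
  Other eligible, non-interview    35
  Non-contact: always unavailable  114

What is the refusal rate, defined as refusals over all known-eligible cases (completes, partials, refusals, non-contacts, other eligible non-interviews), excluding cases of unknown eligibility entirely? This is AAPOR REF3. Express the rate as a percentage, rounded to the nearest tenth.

12.5%

No answer / not reached = 92 + 114 = 206
Numerator: 132
Denominator: 613 + 73 + 132 + 206 + 35 = 1059
REF3 = 132 / 1059 = 0.1246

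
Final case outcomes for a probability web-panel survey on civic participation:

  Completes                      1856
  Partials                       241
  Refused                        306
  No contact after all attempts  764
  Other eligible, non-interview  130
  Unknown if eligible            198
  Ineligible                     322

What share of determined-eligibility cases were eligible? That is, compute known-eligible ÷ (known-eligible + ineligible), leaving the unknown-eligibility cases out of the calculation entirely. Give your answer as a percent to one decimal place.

91.1%

Known eligible: 1856 + 241 + 306 + 764 + 130 = 3297
e = 3297 / (3297 + 322) = 3297 / 3619 = 0.9110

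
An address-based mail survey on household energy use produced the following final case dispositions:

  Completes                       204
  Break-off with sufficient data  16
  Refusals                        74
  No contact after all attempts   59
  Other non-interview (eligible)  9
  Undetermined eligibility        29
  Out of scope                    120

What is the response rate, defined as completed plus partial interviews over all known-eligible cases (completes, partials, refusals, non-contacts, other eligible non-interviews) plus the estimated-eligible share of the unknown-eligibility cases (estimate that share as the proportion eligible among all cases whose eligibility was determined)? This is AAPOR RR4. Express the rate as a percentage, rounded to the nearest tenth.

Numerator: 204 + 16 = 220
Determined eligible: 204 + 16 + 74 + 59 + 9 = 362
e = 362 / (362 + 120) = 362 / 482 = 0.7510
Eligible share of unknowns: 0.7510 × 29 = 21.78
Denominator: 362 + 21.78 = 383.78
RR4 = 220 / 383.78 = 0.5732

57.3%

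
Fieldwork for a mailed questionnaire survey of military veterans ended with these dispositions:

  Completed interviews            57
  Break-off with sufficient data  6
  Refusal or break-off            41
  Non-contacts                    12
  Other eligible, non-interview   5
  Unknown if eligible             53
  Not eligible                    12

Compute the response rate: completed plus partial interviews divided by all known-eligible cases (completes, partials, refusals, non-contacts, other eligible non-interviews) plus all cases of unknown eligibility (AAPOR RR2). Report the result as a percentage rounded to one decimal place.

36.2%

Num = 57 + 6 = 63
Denominator = 57 + 6 + 41 + 12 + 5 + 53 = 174
RR2 = 63 / 174 = 0.3621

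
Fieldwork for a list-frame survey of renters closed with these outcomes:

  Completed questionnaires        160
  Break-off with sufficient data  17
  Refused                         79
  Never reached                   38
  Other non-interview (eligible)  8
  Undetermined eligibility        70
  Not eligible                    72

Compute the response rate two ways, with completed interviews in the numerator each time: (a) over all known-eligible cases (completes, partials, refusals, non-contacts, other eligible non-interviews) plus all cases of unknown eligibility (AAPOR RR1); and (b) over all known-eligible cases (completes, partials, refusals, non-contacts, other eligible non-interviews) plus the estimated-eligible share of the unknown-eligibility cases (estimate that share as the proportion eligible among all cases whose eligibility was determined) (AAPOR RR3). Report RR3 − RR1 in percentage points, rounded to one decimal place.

1.6

Numerator: 160
Base: 160 + 17 + 79 + 38 + 8 + 70 = 372
RR1 = 160 / 372 = 0.4301
Known eligible: 160 + 17 + 79 + 38 + 8 = 302
e = 302 / (302 + 72) = 302 / 374 = 0.8075
Eligible share of unknowns: 0.8075 × 70 = 56.52
Base: 302 + 56.52 = 358.52
RR3 = 160 / 358.52 = 0.4463
Difference = 44.63 − 43.01 = 1.62 percentage points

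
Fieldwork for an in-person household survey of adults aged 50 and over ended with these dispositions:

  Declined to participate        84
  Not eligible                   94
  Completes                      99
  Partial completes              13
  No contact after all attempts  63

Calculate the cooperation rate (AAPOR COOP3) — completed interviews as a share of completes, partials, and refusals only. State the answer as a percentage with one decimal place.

Top: 99
Denominator: 99 + 13 + 84 = 196
COOP3 = 99 / 196 = 0.5051

50.5%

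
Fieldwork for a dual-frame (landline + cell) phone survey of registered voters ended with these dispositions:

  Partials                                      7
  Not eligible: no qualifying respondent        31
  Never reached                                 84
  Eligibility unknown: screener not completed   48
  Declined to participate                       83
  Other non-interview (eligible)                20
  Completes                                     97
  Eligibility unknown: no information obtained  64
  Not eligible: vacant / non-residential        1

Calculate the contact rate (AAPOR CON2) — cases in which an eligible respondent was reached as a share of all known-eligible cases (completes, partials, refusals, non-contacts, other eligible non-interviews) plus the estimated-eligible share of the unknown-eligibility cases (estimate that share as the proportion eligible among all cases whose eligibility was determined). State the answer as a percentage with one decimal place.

Undetermined eligibility = 48 + 64 = 112
Not eligible = 31 + 1 = 32
Top = 97 + 7 + 83 + 20 = 207
Determined eligible = 97 + 7 + 83 + 84 + 20 = 291
e = 291 / (291 + 32) = 291 / 323 = 0.9009
Eligible share of unknowns = 0.9009 × 112 = 100.90
Denominator = 291 + 100.90 = 391.90
CON2 = 207 / 391.90 = 0.5282

52.8%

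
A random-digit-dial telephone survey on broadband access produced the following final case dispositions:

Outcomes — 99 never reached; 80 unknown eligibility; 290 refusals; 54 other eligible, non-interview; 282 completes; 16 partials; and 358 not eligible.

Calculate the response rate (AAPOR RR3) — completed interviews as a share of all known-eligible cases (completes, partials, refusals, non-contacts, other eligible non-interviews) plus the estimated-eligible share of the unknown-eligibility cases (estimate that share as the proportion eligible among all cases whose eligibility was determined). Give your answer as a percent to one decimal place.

Num → 282
Known eligible → 282 + 16 + 290 + 99 + 54 = 741
e = 741 / (741 + 358) = 741 / 1099 = 0.6742
Estimated eligible among unknowns → 0.6742 × 80 = 53.94
Base → 741 + 53.94 = 794.94
RR3 = 282 / 794.94 = 0.3547

35.5%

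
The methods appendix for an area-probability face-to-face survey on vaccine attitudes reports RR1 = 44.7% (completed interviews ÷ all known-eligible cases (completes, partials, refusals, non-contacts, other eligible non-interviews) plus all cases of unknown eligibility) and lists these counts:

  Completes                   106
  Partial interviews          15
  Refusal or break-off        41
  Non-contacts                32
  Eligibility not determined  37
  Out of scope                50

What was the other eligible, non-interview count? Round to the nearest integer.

RR1 = 106 / D = 0.447
D = 106 / 0.447 = 237.1
Remaining denominator categories sum to 231
other eligible, non-interview = 237.1 − 231 ≈ 6

6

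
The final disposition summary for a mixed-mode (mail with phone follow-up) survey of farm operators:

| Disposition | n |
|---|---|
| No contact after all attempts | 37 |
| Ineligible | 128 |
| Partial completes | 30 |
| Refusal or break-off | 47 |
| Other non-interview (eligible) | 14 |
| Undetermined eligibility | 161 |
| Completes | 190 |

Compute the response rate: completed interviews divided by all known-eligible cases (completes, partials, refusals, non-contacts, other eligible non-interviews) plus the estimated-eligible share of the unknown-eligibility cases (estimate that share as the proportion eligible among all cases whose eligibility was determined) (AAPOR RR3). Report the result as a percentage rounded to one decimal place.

Num = 190
Known eligible = 190 + 30 + 47 + 37 + 14 = 318
e = 318 / (318 + 128) = 318 / 446 = 0.7130
e × U = 0.7130 × 161 = 114.79
Denominator = 318 + 114.79 = 432.79
RR3 = 190 / 432.79 = 0.4390

43.9%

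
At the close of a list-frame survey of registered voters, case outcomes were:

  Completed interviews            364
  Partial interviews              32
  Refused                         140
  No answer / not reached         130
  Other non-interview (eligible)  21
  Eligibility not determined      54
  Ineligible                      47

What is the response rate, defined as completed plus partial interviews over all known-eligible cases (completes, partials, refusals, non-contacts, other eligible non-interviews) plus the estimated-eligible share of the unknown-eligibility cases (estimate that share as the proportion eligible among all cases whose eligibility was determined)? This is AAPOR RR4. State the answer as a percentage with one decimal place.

53.7%

Numerator: 364 + 32 = 396
Eligible (known): 364 + 32 + 140 + 130 + 21 = 687
e = 687 / (687 + 47) = 687 / 734 = 0.9360
e × U: 0.9360 × 54 = 50.54
Base: 687 + 50.54 = 737.54
RR4 = 396 / 737.54 = 0.5369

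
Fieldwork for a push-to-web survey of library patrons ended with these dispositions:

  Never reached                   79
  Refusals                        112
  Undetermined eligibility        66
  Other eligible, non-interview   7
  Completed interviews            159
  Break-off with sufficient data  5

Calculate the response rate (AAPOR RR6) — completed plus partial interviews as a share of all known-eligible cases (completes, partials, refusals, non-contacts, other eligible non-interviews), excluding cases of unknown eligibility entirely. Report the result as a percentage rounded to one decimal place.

Top: 159 + 5 = 164
Denominator: 159 + 5 + 112 + 79 + 7 = 362
RR6 = 164 / 362 = 0.4530

45.3%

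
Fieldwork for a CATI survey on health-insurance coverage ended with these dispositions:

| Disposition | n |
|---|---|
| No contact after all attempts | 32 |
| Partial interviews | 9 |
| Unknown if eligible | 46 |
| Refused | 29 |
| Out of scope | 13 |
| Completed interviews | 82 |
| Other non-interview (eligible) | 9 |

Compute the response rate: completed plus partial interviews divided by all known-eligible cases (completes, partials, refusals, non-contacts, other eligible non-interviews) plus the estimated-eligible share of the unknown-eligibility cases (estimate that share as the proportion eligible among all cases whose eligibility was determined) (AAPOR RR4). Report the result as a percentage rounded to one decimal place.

44.7%

Num = 82 + 9 = 91
Known eligible = 82 + 9 + 29 + 32 + 9 = 161
e = 161 / (161 + 13) = 161 / 174 = 0.9253
Estimated eligible among unknowns = 0.9253 × 46 = 42.56
Denominator = 161 + 42.56 = 203.56
RR4 = 91 / 203.56 = 0.4470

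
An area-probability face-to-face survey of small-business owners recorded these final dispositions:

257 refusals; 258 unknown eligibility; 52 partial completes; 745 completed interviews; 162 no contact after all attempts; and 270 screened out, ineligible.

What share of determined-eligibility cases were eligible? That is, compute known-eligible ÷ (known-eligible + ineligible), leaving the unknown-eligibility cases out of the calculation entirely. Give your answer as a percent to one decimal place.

81.8%

Eligible (known) = 745 + 52 + 257 + 162 = 1216
e = 1216 / (1216 + 270) = 1216 / 1486 = 0.8183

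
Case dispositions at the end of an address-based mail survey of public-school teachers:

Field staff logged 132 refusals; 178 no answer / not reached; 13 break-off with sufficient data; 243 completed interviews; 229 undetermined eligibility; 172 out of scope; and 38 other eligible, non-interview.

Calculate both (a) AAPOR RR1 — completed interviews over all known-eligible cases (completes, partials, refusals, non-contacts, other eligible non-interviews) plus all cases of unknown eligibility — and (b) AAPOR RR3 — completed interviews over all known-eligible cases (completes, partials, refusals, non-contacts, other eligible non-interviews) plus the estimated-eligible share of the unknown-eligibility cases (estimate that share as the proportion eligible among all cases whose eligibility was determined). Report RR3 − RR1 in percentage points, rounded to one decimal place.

Numerator = 243
Base = 243 + 13 + 132 + 178 + 38 + 229 = 833
RR1 = 243 / 833 = 0.2917
Known eligible = 243 + 13 + 132 + 178 + 38 = 604
e = 604 / (604 + 172) = 604 / 776 = 0.7784
Eligible share of unknowns = 0.7784 × 229 = 178.25
Base = 604 + 178.25 = 782.25
RR3 = 243 / 782.25 = 0.3106
Difference = 31.06 − 29.17 = 1.89 percentage points

1.9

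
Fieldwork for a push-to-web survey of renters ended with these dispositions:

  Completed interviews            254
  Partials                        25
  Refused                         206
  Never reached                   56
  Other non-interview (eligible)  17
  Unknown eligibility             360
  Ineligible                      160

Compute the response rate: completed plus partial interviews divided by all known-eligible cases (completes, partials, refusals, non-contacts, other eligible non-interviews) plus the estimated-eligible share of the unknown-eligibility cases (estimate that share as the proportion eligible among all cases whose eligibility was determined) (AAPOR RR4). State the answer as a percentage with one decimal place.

Top: 254 + 25 = 279
Known eligible: 254 + 25 + 206 + 56 + 17 = 558
e = 558 / (558 + 160) = 558 / 718 = 0.7772
Eligible share of unknowns: 0.7772 × 360 = 279.79
Base: 558 + 279.79 = 837.79
RR4 = 279 / 837.79 = 0.3330

33.3%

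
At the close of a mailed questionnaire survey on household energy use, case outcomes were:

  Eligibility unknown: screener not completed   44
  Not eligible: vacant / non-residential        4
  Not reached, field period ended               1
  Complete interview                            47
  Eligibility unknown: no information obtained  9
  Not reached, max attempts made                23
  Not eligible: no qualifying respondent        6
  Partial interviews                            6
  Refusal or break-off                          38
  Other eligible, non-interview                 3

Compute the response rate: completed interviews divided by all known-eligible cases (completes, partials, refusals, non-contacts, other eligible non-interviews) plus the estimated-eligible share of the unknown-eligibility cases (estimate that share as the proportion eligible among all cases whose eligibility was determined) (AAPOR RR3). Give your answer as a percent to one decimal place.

No contact after all attempts = 1 + 23 = 24
Eligibility not determined = 44 + 9 = 53
Ineligible = 6 + 4 = 10
Numerator: 47
Determined eligible: 47 + 6 + 38 + 24 + 3 = 118
e = 118 / (118 + 10) = 118 / 128 = 0.9219
e × U: 0.9219 × 53 = 48.86
Denominator: 118 + 48.86 = 166.86
RR3 = 47 / 166.86 = 0.2817

28.2%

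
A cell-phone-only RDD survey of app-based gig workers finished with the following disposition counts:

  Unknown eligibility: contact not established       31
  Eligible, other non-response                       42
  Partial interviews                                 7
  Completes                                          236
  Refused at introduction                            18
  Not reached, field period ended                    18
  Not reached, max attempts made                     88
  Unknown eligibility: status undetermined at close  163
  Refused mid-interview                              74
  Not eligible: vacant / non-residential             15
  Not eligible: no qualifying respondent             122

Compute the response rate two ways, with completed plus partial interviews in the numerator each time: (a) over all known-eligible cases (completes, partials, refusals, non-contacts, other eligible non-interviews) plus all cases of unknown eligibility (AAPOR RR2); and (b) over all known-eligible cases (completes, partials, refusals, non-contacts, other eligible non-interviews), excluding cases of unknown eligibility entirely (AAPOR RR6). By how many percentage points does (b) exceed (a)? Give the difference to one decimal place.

14.4

Refusals = 18 + 74 = 92
Never reached = 18 + 88 = 106
Undetermined eligibility = 31 + 163 = 194
Not eligible = 122 + 15 = 137
Num: 236 + 7 = 243
Denominator: 236 + 7 + 92 + 106 + 42 + 194 = 677
RR2 = 243 / 677 = 0.3589
Denominator: 236 + 7 + 92 + 106 + 42 = 483
RR6 = 243 / 483 = 0.5031
Difference = 50.31 − 35.89 = 14.42 percentage points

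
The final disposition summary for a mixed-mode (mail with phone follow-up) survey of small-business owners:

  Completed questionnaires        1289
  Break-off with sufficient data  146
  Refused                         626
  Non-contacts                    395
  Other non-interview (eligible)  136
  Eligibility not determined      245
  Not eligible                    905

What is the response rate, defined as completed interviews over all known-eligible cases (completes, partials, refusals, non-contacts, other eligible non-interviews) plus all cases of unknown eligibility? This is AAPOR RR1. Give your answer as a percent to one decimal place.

Numerator = 1289
Denom = 1289 + 146 + 626 + 395 + 136 + 245 = 2837
RR1 = 1289 / 2837 = 0.4544

45.4%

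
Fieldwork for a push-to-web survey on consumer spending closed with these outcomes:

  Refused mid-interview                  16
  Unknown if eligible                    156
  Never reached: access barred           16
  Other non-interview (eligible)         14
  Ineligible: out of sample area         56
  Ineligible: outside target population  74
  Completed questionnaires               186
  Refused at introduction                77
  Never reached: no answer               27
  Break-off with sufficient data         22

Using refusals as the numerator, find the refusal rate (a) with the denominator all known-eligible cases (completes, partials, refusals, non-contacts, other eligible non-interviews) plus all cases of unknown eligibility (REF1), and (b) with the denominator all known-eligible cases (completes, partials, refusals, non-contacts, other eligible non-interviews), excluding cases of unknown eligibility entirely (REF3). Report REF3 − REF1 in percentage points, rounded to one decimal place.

Refused = 77 + 16 = 93
No contact after all attempts = 27 + 16 = 43
Screened out, ineligible = 74 + 56 = 130
Num: 93
Denominator: 186 + 22 + 93 + 43 + 14 + 156 = 514
REF1 = 93 / 514 = 0.1809
Denominator: 186 + 22 + 93 + 43 + 14 = 358
REF3 = 93 / 358 = 0.2598
Difference = 25.98 − 18.09 = 7.89 percentage points

7.9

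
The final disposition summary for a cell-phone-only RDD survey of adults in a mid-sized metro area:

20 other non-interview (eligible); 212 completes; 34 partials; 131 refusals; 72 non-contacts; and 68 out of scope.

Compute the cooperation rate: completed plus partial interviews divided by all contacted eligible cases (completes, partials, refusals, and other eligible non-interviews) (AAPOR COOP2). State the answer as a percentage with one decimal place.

Top: 212 + 34 = 246
Base: 212 + 34 + 131 + 20 = 397
COOP2 = 246 / 397 = 0.6196

62.0%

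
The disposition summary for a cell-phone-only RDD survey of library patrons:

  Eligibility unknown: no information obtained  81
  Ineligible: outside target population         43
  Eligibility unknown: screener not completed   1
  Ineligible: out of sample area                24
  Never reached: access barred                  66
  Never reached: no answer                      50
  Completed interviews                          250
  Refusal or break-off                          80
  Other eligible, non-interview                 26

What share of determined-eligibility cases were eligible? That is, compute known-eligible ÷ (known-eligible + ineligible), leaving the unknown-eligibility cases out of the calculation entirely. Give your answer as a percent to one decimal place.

Never reached = 50 + 66 = 116
Unknown if eligible = 1 + 81 = 82
Not eligible = 43 + 24 = 67
Known eligible = 250 + 80 + 116 + 26 = 472
e = 472 / (472 + 67) = 472 / 539 = 0.8757

87.6%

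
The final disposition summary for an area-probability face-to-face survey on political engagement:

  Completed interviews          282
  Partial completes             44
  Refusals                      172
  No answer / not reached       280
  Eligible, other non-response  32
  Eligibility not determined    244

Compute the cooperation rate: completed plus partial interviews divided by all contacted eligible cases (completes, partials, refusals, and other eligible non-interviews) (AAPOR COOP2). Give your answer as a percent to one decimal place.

Num = 282 + 44 = 326
Base = 282 + 44 + 172 + 32 = 530
COOP2 = 326 / 530 = 0.6151

61.5%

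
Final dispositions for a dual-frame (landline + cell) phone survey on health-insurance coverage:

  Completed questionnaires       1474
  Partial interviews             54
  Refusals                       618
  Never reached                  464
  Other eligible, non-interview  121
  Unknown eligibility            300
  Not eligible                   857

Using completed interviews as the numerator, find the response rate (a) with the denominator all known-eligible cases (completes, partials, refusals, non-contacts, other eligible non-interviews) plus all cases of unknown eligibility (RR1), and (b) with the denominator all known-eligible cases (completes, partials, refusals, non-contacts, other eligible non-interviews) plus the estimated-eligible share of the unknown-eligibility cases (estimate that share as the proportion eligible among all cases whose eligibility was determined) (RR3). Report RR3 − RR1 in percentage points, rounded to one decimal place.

1.2

Num = 1474
Base = 1474 + 54 + 618 + 464 + 121 + 300 = 3031
RR1 = 1474 / 3031 = 0.4863
Eligible (known) = 1474 + 54 + 618 + 464 + 121 = 2731
e = 2731 / (2731 + 857) = 2731 / 3588 = 0.7611
Estimated eligible among unknowns = 0.7611 × 300 = 228.33
Base = 2731 + 228.33 = 2959.33
RR3 = 1474 / 2959.33 = 0.4981
Difference = 49.81 − 48.63 = 1.18 percentage points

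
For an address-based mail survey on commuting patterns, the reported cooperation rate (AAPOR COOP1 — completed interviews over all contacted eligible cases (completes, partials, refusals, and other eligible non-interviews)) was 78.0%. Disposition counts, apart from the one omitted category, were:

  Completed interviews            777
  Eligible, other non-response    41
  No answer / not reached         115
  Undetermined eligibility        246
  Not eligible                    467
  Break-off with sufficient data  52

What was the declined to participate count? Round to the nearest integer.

COOP1 = 777 / D = 0.780
D = 777 / 0.780 = 996.2
Remaining denominator categories sum to 870
declined to participate = 996.2 − 870 ≈ 126

126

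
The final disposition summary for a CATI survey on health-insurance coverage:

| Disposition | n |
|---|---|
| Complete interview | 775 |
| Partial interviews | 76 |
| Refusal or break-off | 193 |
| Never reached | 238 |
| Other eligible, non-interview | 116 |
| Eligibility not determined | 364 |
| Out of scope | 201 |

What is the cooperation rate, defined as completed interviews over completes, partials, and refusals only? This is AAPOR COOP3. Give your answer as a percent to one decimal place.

74.2%

Top: 775
Denom: 775 + 76 + 193 = 1044
COOP3 = 775 / 1044 = 0.7423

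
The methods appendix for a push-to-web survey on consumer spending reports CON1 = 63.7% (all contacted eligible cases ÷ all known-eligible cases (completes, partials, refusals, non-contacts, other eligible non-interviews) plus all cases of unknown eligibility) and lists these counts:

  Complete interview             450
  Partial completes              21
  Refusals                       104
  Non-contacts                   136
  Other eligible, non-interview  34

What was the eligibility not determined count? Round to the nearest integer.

211

Top → 450 + 21 + 104 + 34 = 609
CON1 = 609 / D = 0.637
D = 609 / 0.637 = 956.0
Other denominator terms total 745
eligibility not determined = 956.0 − 745 ≈ 211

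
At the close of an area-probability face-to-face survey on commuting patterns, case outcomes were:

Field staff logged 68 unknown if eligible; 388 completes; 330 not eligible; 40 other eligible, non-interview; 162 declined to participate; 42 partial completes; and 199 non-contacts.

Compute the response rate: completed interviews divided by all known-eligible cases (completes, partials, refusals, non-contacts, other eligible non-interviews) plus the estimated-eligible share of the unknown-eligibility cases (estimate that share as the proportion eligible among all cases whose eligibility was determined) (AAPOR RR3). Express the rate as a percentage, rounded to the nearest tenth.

Top → 388
Eligible (known) → 388 + 42 + 162 + 199 + 40 = 831
e = 831 / (831 + 330) = 831 / 1161 = 0.7158
Eligible share of unknowns → 0.7158 × 68 = 48.67
Base → 831 + 48.67 = 879.67
RR3 = 388 / 879.67 = 0.4411

44.1%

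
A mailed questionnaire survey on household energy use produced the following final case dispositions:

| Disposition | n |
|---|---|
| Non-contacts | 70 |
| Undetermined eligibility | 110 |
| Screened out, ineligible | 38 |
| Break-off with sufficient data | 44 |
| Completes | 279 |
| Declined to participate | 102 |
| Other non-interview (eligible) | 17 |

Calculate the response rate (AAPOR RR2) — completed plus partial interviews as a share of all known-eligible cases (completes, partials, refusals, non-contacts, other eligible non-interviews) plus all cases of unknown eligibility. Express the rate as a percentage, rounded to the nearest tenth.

Num = 279 + 44 = 323
Denom = 279 + 44 + 102 + 70 + 17 + 110 = 622
RR2 = 323 / 622 = 0.5193

51.9%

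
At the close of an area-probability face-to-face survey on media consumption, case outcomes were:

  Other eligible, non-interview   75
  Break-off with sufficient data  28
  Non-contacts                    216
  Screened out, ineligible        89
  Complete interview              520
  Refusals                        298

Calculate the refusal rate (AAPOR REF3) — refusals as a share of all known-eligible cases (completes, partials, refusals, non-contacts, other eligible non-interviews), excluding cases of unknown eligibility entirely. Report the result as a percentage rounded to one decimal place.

26.2%

Numerator → 298
Base → 520 + 28 + 298 + 216 + 75 = 1137
REF3 = 298 / 1137 = 0.2621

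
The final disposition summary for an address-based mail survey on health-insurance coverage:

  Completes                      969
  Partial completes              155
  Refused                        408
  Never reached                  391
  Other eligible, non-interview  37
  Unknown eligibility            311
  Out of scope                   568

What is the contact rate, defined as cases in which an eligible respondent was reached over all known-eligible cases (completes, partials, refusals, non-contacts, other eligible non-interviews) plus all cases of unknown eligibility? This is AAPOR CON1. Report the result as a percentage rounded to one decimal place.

69.1%

Num: 969 + 155 + 408 + 37 = 1569
Denom: 969 + 155 + 408 + 391 + 37 + 311 = 2271
CON1 = 1569 / 2271 = 0.6909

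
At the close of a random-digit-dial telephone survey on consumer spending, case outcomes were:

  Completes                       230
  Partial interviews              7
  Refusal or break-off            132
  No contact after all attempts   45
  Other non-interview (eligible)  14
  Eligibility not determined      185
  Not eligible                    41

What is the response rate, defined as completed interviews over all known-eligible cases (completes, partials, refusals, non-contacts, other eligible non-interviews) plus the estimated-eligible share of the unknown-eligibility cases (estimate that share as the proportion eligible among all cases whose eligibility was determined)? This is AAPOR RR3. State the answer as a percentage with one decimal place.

Top → 230
Known eligible → 230 + 7 + 132 + 45 + 14 = 428
e = 428 / (428 + 41) = 428 / 469 = 0.9126
Estimated eligible among unknowns → 0.9126 × 185 = 168.83
Denominator → 428 + 168.83 = 596.83
RR3 = 230 / 596.83 = 0.3854

38.5%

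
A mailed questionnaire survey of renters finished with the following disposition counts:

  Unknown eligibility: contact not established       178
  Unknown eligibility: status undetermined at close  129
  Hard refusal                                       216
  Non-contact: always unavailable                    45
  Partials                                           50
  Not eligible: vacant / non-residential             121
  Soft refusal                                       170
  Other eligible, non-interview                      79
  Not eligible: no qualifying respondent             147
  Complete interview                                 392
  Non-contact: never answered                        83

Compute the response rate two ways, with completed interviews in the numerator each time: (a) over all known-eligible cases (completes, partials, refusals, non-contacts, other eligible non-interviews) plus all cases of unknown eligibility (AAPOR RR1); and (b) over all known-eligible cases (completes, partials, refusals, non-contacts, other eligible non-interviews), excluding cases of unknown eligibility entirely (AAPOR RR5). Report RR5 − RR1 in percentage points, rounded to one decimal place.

8.7

Refusal or break-off = 216 + 170 = 386
No answer / not reached = 83 + 45 = 128
Unknown if eligible = 178 + 129 = 307
Ineligible = 147 + 121 = 268
Top: 392
Base: 392 + 50 + 386 + 128 + 79 + 307 = 1342
RR1 = 392 / 1342 = 0.2921
Base: 392 + 50 + 386 + 128 + 79 = 1035
RR5 = 392 / 1035 = 0.3787
Difference = 37.87 − 29.21 = 8.66 percentage points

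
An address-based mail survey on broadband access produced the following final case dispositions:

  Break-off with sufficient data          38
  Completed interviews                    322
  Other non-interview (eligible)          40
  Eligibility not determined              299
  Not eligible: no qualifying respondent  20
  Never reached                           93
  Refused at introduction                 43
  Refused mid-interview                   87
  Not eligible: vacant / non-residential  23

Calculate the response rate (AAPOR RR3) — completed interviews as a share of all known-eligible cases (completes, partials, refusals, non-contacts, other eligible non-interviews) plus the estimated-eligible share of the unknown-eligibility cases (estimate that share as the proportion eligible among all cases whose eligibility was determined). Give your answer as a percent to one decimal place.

35.7%

Refusal or break-off = 43 + 87 = 130
Screened out, ineligible = 20 + 23 = 43
Top: 322
Eligible (known): 322 + 38 + 130 + 93 + 40 = 623
e = 623 / (623 + 43) = 623 / 666 = 0.9354
Eligible share of unknowns: 0.9354 × 299 = 279.68
Denom: 623 + 279.68 = 902.68
RR3 = 322 / 902.68 = 0.3567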